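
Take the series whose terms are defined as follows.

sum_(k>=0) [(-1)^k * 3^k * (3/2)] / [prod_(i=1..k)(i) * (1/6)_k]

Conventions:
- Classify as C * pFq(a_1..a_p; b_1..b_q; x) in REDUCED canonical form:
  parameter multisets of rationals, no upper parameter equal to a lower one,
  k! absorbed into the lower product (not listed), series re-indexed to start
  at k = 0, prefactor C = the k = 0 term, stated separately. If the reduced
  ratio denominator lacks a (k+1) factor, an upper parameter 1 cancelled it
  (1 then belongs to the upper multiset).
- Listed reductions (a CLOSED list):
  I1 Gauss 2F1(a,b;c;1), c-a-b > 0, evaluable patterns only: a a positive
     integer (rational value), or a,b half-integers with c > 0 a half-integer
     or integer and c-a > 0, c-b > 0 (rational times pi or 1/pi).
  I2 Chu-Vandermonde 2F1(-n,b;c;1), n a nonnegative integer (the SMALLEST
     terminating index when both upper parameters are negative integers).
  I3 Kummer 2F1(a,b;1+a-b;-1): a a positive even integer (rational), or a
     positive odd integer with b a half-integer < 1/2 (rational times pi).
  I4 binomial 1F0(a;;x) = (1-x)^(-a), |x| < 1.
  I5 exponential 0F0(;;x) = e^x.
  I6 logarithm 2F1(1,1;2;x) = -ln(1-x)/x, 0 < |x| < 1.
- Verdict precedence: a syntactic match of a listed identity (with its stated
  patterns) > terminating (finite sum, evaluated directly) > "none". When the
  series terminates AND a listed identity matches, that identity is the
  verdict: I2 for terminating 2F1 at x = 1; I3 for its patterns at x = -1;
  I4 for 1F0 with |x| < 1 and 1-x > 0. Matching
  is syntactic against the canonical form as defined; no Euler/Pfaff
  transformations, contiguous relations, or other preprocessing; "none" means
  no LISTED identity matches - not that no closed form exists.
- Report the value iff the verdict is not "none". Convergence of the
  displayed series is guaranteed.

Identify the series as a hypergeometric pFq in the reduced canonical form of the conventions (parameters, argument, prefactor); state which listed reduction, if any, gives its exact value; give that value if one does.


With C = 3/2: the canonical form is 0F1(-; 1/6; -3). Verdict: none here - no I1-I6 shape fits x = -3 with lower {1/6}.

Key step: with t_0 = 3/2, the product of the first k integers (C = 3/2) is k!.
Term ratio: r(k) = (-3) * 1 / [(k+1/6) (k+1)] - rational in k. x = (-3); t_0 = 3/2; negate the roots.


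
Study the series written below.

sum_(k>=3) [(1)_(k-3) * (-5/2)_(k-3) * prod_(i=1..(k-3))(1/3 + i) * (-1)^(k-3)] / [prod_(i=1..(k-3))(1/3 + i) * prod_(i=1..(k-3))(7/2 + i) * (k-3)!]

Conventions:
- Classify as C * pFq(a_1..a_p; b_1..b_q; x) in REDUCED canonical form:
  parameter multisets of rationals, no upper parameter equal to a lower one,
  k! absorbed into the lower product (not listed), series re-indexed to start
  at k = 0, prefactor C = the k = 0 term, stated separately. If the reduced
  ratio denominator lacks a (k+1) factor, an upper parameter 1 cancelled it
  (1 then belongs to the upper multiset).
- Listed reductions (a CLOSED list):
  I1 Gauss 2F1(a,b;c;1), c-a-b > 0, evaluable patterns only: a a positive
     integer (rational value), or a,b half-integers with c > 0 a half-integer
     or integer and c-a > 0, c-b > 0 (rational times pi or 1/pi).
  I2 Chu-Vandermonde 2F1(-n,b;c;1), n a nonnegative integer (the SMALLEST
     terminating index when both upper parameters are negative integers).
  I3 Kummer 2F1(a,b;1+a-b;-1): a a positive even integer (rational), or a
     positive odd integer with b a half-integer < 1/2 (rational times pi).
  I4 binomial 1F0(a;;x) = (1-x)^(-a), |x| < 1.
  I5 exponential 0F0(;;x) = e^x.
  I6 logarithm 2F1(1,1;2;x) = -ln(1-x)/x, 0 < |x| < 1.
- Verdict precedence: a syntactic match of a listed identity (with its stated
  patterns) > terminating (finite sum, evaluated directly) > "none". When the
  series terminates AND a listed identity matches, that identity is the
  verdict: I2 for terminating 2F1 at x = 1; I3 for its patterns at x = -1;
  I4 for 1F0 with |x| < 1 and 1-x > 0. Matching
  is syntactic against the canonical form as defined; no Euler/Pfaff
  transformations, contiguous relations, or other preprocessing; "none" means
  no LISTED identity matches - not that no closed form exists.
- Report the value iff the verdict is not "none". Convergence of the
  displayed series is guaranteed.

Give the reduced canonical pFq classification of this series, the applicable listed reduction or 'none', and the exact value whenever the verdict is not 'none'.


Classification (C = 1): 2F1 with upper {-5/2, 1}, lower {9/2}, argument x = -1. Verdict: the Kummer evaluation I3 fires (x = -1; c = 9/2 equals 1+a-b for upper {-5/2, 1}: listed pattern). Exact value: (35/64) * pi.

The tell: with t_0 = 1, the lower running product (C = 1, x = -1) is a rising factorial.
Adjacent-term ratio: r(k) = (-1) * (k-5/2) (k+1) / [(k+9/2) (k+1)] ; factor over Q: parameters, x = (-1), and C = 1.


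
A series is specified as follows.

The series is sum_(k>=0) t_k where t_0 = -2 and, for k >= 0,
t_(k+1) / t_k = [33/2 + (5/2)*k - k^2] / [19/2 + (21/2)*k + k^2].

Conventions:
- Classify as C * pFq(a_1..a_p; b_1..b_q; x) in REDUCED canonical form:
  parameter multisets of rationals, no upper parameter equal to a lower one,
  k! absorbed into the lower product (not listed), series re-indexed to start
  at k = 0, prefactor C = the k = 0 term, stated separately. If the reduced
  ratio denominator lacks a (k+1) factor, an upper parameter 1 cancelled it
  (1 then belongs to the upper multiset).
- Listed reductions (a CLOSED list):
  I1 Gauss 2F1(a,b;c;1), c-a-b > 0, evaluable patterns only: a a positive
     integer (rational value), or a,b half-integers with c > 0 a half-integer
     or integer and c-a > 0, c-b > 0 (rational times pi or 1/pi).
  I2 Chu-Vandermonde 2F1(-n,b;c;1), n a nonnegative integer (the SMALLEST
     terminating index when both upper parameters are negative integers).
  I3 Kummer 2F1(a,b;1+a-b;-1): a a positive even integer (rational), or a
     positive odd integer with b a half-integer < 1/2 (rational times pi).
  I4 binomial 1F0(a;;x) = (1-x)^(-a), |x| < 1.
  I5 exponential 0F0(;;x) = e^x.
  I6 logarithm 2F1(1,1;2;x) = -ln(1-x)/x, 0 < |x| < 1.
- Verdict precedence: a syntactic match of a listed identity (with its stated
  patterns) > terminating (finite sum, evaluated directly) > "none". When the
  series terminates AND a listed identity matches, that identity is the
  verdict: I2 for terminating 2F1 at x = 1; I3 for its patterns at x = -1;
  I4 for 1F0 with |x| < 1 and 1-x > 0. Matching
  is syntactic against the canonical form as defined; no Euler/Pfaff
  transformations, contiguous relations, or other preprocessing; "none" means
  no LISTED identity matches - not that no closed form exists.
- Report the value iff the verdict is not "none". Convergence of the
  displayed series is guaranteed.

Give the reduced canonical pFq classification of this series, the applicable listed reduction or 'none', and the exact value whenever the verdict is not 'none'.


Prefactor -2, argument -1: 2F1 with upper {-11/2, 3} over lower {19/2}. Verdict: Kummer's theorem (I3) matches (x = -1; c = 19/2 equals 1+a-b for upper {-11/2, 3}: listed pattern). Its exact value is (-109395/32768) * pi.

Key step: t_0 = -2 here, and the expanded ratio factors over Q; prefactor -2, roots give parameters.
Consecutive-term ratio: r(k) = (-1) * (k-11/2) (k+3) / [(k+19/2) (k+1)] ; factor over Q: parameters, x = (-1), and C = -2.


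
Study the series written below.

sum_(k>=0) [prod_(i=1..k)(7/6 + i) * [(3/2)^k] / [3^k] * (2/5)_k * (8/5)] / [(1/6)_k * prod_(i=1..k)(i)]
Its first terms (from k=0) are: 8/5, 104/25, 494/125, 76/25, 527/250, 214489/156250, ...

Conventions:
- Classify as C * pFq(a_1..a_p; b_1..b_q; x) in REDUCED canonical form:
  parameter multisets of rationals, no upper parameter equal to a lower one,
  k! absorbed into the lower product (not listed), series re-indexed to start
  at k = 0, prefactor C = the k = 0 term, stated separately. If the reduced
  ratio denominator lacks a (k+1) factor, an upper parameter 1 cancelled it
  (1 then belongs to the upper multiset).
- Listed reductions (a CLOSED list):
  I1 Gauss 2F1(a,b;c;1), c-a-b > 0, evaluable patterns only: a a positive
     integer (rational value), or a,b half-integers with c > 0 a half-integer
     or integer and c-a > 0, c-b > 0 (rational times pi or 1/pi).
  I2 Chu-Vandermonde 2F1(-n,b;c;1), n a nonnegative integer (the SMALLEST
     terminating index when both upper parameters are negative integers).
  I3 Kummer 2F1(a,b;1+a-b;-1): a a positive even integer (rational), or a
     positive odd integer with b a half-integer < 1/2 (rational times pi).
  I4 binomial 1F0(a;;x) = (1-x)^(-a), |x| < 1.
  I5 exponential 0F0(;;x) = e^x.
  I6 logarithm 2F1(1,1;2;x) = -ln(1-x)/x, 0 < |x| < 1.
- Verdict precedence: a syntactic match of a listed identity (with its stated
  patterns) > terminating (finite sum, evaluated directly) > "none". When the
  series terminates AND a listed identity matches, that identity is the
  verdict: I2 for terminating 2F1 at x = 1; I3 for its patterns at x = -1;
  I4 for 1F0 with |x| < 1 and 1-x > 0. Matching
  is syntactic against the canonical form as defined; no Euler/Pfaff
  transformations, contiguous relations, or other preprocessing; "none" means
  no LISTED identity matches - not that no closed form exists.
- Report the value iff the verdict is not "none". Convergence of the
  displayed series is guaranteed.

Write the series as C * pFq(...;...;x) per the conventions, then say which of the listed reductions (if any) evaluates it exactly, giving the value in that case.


x = 1/2 here; the reduced form reads 2F1, upper {2/5, 13/6}, lower {1/6}, C = 8/5. Verdict: none here - no I1-I6 shape fits x = 1/2 with lower {1/6}.

First insight: x = (1/2) and the running product (C = 8/5, x = 1/2) telescopes to a rising factorial.
Consecutive-term ratio: r(k) = (1/2) * (k+2/5) (k+13/6) / [(k+1/6) (k+1)] - poly over poly, x = (1/2) from leading terms; C = 8/5 at k = 0.


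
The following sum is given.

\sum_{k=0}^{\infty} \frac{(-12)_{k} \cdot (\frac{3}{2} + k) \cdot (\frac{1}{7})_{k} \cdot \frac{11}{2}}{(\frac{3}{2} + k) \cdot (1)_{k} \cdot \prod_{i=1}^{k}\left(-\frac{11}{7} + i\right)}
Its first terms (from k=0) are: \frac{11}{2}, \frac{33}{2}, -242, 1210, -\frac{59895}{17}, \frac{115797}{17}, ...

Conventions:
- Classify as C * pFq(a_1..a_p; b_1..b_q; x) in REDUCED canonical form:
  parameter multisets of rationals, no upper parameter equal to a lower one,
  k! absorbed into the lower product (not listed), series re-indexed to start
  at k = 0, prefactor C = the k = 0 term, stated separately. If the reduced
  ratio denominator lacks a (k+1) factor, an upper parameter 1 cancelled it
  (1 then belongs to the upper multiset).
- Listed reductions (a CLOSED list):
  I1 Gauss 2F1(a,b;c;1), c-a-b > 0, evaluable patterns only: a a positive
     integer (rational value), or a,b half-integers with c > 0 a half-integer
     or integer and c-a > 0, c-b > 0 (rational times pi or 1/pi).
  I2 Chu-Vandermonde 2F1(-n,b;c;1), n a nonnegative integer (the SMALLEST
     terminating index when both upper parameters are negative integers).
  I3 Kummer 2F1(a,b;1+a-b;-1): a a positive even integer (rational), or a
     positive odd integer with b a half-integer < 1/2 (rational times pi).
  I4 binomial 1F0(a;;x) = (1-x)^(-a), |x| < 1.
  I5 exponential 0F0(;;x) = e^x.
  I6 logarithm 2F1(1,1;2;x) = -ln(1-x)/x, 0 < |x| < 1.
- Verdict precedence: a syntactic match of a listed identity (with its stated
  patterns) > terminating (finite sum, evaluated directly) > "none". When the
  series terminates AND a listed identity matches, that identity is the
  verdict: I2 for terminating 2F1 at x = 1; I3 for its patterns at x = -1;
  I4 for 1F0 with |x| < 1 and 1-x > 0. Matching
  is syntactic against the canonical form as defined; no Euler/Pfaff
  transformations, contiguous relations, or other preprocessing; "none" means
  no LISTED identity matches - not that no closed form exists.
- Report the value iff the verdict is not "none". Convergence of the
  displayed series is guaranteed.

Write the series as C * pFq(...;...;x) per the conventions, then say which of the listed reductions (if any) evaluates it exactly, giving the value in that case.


Prefactor \frac{11}{2}, argument 1: 2F1 with upper {-12, \frac{1}{7}} over lower {-\frac{4}{7}}. Verdict: Chu-Vandermonde (I2) applies (terminating 2F1 at x = 1 with n = 12, b = 1/7, c = -\frac{4}{7}). Sum: \frac{8144070}{2536823}.

Structural cue: t_0 = \frac{11}{2} here, and striking the common factor k + 3/2 reduces the term (prefactor 11/2).
Step ratio: r(k) = 1 * (k-12) (k+\frac{1}{7}) / [(k-\frac{4}{7}) (k+1)] - rational in k. x = 1; t_0 = \frac{11}{2}; negate the roots.


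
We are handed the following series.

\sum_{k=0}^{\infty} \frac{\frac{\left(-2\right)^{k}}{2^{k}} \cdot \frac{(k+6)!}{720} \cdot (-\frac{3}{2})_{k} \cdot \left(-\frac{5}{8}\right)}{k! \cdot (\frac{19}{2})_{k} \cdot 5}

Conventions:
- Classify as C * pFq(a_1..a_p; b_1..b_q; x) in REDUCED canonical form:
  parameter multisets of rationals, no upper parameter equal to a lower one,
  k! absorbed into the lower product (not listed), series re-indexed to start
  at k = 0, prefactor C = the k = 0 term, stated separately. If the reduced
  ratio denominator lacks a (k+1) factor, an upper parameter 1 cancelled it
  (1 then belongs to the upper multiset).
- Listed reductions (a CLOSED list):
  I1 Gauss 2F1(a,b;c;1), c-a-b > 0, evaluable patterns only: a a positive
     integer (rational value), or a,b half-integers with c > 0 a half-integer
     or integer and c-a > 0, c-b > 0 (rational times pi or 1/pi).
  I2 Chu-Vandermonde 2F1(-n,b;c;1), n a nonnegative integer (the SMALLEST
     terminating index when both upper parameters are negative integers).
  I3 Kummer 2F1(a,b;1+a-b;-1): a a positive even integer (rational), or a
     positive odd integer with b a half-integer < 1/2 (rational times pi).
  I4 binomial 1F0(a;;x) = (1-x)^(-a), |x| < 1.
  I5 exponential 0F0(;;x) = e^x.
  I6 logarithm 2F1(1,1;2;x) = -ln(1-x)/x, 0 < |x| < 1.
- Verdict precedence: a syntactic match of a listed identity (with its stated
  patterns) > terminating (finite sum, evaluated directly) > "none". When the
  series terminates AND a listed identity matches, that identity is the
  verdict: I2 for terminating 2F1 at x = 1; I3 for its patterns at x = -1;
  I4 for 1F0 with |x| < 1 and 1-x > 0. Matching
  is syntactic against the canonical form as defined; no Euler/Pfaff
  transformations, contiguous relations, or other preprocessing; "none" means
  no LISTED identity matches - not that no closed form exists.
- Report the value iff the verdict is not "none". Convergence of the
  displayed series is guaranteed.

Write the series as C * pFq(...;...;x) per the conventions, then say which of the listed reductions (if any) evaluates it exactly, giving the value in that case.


First insight: t_0 being -\frac{1}{8}, the two k-th powers (C = -1/8) combine into one argument.
Step ratio: r(k) = -1 * (k-\frac{3}{2}) (k+7) / [(k+\frac{19}{2}) (k+1)] - rational; roots negated = parameters, x = -1, C = -\frac{1}{8}.

x = -1 here; the reduced form reads 2F1, upper {-\frac{3}{2}, 7}, lower {\frac{19}{2}}, C = -\frac{1}{8}. Verdict: Kummer's theorem (I3) fires (x = -1; c = \frac{19}{2} equals 1+a-b for upper {-\frac{3}{2}, 7}: listed pattern). Value: \left(-\frac{765765}{8388608}\right) \cdot \pi.


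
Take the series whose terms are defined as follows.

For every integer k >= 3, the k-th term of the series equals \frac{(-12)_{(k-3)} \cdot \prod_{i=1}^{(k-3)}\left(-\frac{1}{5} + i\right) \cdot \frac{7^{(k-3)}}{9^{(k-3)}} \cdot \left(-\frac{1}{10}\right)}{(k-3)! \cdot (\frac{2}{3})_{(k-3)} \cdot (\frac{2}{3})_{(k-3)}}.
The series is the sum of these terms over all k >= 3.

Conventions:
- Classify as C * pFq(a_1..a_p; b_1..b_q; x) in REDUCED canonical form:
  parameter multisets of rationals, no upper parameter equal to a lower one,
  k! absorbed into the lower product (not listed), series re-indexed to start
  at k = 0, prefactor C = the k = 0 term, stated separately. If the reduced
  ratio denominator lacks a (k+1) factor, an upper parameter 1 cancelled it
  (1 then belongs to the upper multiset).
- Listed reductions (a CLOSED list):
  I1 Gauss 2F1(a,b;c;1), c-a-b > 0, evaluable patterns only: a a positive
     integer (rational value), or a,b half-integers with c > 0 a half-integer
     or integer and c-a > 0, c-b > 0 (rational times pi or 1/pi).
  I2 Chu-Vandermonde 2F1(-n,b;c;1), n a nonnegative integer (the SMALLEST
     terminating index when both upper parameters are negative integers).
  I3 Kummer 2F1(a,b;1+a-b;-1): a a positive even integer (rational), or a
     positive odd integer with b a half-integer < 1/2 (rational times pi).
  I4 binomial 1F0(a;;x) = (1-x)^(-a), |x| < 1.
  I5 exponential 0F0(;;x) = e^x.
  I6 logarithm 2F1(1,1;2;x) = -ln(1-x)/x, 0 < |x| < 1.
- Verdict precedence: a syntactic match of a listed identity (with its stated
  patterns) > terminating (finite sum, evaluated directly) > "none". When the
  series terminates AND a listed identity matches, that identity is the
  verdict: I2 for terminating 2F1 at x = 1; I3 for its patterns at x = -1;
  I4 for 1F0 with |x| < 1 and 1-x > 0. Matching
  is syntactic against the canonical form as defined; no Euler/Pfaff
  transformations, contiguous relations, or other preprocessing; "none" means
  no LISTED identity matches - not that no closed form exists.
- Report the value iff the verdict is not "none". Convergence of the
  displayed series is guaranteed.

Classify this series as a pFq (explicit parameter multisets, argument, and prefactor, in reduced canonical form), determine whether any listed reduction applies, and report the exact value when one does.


With C = -\frac{1}{10}: the canonical form is 2F2(-12, \frac{4}{5}; \frac{2}{3}, \frac{2}{3}; \frac{7}{9}). Verdict: terminating. With -12 upstairs the series is a 13-term polynomial sum; evaluated term by term. Its exact value is -\frac{198215569296743809462013137}{1584993767500000000000000000}.

The tell: with t_0 = -\frac{1}{10}, the running product (C = -1/10) telescopes to a rising factorial.
Term ratio: r(k) = \frac{7}{9} * (k-12) (k+\frac{4}{5}) / [(k+\frac{2}{3}) (k+\frac{2}{3}) (k+1)] - poly over poly, x = \frac{7}{9} from leading terms; C = -\frac{1}{10} at k = 0.


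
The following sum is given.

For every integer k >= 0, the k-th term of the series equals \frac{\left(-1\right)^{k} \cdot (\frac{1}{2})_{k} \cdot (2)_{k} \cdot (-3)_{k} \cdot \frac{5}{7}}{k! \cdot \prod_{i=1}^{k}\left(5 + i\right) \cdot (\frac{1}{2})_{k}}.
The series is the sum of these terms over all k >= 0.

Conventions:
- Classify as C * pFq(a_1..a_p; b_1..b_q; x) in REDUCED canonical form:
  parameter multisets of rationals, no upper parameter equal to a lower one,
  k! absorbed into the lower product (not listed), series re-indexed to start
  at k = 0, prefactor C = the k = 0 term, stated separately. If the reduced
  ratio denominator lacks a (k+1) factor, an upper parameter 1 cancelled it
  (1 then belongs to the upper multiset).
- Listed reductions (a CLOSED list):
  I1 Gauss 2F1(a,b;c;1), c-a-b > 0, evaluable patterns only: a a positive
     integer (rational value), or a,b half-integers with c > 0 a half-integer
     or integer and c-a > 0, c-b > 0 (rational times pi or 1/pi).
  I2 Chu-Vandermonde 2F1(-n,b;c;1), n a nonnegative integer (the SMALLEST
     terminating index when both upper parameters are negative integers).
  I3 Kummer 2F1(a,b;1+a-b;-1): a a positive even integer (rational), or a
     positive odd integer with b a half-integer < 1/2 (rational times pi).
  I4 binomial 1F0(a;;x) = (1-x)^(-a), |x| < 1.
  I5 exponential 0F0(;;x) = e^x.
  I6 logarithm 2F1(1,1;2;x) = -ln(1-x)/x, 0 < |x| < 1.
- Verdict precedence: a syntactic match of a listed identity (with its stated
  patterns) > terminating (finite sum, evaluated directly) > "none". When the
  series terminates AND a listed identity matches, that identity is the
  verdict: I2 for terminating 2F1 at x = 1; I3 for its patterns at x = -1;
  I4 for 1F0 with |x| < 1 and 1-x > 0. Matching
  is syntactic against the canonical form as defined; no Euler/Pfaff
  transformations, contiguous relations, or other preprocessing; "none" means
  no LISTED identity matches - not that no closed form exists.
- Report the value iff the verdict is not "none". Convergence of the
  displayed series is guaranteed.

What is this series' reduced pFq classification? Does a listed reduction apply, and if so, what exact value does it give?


At argument -1: a 2F1 with upper {-3, 2}, lower {6}, scaled by C = \frac{5}{7}. Verdict: Kummer's theorem (I3) matches (x = -1; c = 6 equals 1+a-b for upper {-3, 2}: listed pattern). Exact value: \frac{25}{14}.

The tell: t_0 = \frac{5}{7} here, and the lower running product (C = 5/7) is a rising factorial.
Term ratio: r(k) = -1 * (k-3) (k+2) / [(k+6) (k+1)] - rational in k. x = -1; t_0 = \frac{5}{7}; negate the roots.


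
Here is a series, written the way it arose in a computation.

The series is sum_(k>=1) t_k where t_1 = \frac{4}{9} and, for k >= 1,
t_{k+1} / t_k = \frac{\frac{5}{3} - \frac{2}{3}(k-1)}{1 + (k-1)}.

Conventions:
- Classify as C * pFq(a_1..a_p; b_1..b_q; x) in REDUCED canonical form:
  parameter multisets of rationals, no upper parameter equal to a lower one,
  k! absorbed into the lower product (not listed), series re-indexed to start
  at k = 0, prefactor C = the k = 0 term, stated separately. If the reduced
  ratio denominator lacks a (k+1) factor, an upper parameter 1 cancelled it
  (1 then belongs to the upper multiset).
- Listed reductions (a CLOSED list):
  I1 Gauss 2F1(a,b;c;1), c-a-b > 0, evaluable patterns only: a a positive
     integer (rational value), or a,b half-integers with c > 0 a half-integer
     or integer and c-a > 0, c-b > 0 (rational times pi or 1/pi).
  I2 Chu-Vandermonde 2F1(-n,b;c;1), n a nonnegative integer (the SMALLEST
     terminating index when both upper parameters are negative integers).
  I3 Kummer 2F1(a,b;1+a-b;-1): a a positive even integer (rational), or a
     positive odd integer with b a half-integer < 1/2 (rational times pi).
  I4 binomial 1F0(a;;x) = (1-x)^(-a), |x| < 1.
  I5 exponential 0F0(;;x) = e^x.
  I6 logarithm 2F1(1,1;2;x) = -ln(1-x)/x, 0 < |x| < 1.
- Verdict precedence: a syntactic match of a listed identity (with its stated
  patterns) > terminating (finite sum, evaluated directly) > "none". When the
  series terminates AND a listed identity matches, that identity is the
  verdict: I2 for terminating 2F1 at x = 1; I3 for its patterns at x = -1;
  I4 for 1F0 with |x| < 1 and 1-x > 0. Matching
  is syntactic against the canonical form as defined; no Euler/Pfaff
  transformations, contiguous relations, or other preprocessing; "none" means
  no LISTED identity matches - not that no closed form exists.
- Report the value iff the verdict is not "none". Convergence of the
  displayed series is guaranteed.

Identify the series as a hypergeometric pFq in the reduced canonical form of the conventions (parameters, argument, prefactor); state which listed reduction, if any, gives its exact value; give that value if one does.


First insight: with t_0 = \frac{4}{9}, the expanded ratio factors over Q; C = 4/9, roots give parameters.
Consecutive-term ratio: r(k) = -\frac{2}{3} * (k-\frac{5}{2}) / [(k+1)] - rational in k, leading ratio -\frac{2}{3}; with t_0 = \frac{4}{9}, classification follows.

At argument -\frac{2}{3}: a 1F0 with upper {-\frac{5}{2}}, lower {-}, scaled by C = \frac{4}{9}. Verdict: this is the binomial series (I4) (the 1F0 binomial series: exponent 5/2, x = -\frac{2}{3}). Value: \frac{4}{9} \cdot \left(\frac{5}{3}\right)^{\frac{5}{2}}.


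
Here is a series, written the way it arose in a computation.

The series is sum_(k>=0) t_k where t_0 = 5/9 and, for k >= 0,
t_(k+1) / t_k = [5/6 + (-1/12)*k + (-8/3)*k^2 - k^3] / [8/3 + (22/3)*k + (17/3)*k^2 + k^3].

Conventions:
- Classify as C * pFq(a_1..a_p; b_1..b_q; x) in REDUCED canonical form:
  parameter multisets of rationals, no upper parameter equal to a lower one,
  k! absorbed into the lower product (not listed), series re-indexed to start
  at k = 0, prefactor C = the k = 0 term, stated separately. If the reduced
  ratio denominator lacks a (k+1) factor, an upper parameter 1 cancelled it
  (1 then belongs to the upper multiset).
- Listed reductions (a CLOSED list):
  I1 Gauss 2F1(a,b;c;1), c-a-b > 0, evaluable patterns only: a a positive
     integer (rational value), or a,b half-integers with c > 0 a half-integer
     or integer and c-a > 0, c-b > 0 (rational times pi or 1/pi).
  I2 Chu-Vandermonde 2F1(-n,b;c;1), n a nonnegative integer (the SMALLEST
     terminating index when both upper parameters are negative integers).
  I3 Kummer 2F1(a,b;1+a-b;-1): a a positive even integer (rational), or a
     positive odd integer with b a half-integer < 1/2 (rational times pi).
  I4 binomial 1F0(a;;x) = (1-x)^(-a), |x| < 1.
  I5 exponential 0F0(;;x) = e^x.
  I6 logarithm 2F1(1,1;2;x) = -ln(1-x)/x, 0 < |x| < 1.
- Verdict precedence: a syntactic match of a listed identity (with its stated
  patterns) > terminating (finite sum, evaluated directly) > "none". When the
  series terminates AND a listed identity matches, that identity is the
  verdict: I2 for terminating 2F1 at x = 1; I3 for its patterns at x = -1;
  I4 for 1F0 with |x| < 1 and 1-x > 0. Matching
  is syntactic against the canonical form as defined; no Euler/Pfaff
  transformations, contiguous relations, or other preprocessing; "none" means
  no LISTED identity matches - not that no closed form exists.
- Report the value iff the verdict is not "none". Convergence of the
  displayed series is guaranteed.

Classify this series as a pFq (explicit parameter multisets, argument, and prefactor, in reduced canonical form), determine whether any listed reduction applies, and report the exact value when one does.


Reduced: x = -1, 2F1, upper = {-1/2, 5/2}, lower = {4}, C = 5/9. Verdict: none - at argument -1 the multisets {-1/2, 5/2} ; {4} match no listed identity.

Key observation: x = (-1) and cancel k + 2/3 from the displayed ratio first; then C = 5/9.
Consecutive-term ratio: r(k) = (-1) * (k-1/2) (k+5/2) / [(k+4) (k+1)] - poly over poly, x = (-1) from leading terms; C = 5/9 at k = 0.


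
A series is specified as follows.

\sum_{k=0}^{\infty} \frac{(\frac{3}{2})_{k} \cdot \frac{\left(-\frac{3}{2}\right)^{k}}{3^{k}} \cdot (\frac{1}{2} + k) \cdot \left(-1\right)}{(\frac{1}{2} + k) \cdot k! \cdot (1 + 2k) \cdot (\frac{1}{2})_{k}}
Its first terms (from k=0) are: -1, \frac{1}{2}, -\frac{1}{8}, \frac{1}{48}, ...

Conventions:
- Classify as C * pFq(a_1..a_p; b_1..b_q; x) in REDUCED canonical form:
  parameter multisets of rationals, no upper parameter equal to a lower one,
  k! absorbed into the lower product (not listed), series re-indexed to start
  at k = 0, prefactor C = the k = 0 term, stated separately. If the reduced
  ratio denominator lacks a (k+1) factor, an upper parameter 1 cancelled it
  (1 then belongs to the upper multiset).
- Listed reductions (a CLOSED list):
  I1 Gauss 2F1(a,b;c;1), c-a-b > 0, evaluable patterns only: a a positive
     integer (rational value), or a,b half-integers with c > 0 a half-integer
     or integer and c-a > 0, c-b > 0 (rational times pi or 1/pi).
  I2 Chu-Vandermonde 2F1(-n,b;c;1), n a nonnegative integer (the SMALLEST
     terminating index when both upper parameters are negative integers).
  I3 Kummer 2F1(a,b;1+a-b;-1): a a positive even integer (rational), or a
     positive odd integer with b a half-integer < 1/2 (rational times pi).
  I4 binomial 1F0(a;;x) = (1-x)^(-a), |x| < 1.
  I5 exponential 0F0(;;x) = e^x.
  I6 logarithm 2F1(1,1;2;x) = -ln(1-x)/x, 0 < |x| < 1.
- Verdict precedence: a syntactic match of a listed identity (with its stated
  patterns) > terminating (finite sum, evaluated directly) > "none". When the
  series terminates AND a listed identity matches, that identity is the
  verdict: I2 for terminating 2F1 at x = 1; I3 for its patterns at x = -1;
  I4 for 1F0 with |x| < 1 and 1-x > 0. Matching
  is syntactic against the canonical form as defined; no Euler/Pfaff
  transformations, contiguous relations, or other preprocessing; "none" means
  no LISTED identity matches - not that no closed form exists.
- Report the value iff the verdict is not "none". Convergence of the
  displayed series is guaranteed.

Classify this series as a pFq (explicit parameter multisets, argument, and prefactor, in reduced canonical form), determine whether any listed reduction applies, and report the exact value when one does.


Classification (C = -1): 0F0 with upper {-}, lower {-}, argument x = -\frac{1}{2}. Verdict at x = -\frac{1}{2}: the exponential series (I5) matches (the 0F0 exponential series at x = -\frac{1}{2}). Hence: \left(-1\right) \cdot e^{-\frac{1}{2}}.

Key observation: x = -\frac{1}{2} and the factor k + 1/2 cancels (top and bottom), leaving prefactor -1.
Ratio: r(k) = -\frac{1}{2} * 1 / [(k+1)] - rational; roots negated = parameters, x = -\frac{1}{2}, C = -1.


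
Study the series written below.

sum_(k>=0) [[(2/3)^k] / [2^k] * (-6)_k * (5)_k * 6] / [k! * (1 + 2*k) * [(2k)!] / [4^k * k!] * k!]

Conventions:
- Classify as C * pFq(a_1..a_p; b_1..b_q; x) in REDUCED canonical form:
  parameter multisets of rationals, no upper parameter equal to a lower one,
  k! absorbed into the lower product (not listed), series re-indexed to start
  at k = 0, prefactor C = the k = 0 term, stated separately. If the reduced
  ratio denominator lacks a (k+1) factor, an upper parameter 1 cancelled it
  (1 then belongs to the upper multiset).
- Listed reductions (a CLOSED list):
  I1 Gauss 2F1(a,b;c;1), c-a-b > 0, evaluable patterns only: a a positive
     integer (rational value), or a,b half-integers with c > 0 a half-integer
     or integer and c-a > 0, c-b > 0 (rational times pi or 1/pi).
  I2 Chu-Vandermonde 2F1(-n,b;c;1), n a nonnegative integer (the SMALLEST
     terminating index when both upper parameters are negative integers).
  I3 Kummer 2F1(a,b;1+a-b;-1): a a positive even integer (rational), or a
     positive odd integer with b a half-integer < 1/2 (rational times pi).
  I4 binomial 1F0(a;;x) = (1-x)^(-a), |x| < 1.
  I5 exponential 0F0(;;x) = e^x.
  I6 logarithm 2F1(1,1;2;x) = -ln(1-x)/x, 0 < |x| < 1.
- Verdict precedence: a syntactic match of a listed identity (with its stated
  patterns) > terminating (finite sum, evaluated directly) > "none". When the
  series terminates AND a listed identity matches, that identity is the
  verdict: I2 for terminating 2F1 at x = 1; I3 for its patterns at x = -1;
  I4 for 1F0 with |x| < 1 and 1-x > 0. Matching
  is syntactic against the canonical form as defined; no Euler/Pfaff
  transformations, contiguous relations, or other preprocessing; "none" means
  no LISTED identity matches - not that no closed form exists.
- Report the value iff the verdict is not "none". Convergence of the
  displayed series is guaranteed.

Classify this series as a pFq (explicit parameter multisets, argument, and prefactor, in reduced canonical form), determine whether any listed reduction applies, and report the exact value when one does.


The series (x = 1/3) is 2F2: upper {-6, 5}, lower {1, 3/2}, prefactor 6. Verdict: terminating. With -6 upstairs the series is a 7-term polynomial sum; evaluated term by term. Hence: -7179946/1563705.

Key observation: from the first term 6: the lower (2k+1) factor (C = 6, x = 1/3) shifts a half-integer Pochhammer.
Adjacent-term ratio: r(k) = (1/3) * (k-6) (k+5) / [(k+1) (k+3/2) (k+1)] ; factor over Q: parameters, x = (1/3), and C = 6.


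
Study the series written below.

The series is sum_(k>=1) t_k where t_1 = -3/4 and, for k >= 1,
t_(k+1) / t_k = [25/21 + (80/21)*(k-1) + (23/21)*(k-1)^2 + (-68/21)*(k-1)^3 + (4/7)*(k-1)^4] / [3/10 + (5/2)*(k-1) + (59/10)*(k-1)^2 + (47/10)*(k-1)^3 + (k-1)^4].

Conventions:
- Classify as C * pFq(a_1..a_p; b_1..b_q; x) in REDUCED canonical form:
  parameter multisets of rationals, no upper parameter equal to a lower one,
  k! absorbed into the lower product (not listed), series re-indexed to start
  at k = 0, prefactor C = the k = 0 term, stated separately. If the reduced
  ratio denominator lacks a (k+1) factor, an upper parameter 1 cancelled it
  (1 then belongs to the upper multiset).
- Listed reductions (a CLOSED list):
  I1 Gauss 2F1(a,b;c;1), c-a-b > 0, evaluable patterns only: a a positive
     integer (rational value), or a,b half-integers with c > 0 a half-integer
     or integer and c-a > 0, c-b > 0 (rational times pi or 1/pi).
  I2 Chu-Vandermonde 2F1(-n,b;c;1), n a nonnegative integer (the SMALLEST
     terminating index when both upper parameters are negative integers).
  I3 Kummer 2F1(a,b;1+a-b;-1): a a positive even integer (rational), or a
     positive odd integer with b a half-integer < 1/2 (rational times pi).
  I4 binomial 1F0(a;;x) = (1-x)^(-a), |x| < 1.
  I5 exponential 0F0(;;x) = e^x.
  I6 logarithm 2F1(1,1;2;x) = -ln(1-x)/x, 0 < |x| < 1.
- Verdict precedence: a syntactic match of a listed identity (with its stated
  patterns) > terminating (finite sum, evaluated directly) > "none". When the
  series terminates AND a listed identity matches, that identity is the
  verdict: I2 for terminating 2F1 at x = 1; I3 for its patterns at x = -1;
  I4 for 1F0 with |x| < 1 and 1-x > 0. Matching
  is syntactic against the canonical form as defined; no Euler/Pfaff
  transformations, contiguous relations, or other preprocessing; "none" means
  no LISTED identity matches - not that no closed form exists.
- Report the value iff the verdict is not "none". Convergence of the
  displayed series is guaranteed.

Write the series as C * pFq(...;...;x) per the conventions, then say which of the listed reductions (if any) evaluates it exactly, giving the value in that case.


At argument 4/7: a 3F2 with upper {-5, -5/3, 1/2}, lower {1/5, 3}, scaled by C = -3/4. Verdict: terminating - no listed pattern fits, but -5 in the upper list cuts the series at k = 5; direct evaluation. Value: -1583583041/359400888.

Key step: t_0 = -3/4 here, and roots of the ratio polynomials (prefactor -3/4) are the negated parameters.
Adjacent-term ratio: r(k) = (4/7) * (k-5) (k-5/3) (k+1/2) / [(k+1/5) (k+3) (k+1)] - rational in k, leading ratio (4/7); with t_0 = -3/4, classification follows.


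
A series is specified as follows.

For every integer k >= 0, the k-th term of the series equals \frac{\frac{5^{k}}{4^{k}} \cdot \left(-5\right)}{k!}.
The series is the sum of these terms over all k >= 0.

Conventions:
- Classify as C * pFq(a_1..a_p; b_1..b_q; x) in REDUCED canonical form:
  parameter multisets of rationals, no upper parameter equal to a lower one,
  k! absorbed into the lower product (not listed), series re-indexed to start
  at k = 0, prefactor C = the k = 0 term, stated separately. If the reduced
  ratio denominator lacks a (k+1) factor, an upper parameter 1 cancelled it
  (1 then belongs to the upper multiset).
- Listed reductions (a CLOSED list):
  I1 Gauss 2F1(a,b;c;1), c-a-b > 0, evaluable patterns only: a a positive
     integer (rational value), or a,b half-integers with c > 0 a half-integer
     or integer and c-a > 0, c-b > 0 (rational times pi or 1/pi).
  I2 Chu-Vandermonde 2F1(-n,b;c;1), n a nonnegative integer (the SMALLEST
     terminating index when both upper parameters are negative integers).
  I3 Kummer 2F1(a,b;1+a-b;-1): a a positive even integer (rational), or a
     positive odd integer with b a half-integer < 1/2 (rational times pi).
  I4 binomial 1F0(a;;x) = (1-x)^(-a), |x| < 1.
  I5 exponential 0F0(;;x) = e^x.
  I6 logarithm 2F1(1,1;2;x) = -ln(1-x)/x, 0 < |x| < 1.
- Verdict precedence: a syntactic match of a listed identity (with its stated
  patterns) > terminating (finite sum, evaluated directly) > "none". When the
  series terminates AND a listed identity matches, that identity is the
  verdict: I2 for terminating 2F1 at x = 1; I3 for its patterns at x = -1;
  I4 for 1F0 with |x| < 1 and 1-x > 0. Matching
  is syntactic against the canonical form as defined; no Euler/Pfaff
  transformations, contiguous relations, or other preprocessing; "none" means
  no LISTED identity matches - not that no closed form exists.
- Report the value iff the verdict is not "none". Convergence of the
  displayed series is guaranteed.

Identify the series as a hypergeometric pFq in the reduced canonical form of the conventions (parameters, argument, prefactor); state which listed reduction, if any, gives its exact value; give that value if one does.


Reduced: x = \frac{5}{4}, 0F0, upper = {-}, lower = {-}, C = -5. Verdict (x = \frac{5}{4}): the I5 exponential reduction applies (the 0F0 exponential series at x = \frac{5}{4}). Exact value: \left(-5\right) \cdot e^{\frac{5}{4}}.

The tell: t_0 being -5, the two geometric factors (prefactor -5) combine into one argument.
Step ratio: r(k) = \frac{5}{4} * 1 / [(k+1)] - poly over poly, x = \frac{5}{4} from leading terms; C = -5 at k = 0.


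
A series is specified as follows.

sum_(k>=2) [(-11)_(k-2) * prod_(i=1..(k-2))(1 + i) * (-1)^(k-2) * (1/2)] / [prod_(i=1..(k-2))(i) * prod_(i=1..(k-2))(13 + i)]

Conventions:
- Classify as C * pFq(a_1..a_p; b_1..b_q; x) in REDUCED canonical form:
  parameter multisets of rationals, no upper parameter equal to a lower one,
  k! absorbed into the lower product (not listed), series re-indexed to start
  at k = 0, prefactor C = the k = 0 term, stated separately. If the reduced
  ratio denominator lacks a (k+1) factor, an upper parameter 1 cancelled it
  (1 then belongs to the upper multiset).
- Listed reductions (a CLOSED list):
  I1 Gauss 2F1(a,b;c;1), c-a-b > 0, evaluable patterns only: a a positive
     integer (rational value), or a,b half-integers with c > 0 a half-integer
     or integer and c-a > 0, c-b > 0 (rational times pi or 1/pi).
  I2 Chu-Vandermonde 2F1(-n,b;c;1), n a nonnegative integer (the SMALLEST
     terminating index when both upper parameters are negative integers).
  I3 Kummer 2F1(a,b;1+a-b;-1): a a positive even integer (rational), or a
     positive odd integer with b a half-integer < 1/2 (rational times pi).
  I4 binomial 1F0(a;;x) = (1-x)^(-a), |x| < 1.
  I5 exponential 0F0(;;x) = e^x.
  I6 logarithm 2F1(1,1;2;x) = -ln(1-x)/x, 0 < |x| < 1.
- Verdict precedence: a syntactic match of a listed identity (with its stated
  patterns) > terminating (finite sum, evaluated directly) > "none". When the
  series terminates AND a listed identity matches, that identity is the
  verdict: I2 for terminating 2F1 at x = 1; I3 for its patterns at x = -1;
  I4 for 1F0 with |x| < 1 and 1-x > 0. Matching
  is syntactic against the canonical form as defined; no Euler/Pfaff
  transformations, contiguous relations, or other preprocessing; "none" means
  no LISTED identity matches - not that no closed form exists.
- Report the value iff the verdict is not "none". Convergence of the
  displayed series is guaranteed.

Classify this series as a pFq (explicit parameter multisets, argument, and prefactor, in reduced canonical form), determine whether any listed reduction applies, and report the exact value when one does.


This is 1/2 * 2F1(-11, 2; 14; -1) in reduced canonical form. Verdict: Kummer (I3) fires (x = -1; c = 14 equals 1+a-b for upper {-11, 2}: listed pattern). Sum: 13/4.

First insight: with t_0 = 1/2, the running product (prefactor 1/2) telescopes to a rising factorial.
Consecutive-term ratio: r(k) = (-1) * (k-11) (k+2) / [(k+14) (k+1)] - rational in k. x = (-1); t_0 = 1/2; negate the roots.


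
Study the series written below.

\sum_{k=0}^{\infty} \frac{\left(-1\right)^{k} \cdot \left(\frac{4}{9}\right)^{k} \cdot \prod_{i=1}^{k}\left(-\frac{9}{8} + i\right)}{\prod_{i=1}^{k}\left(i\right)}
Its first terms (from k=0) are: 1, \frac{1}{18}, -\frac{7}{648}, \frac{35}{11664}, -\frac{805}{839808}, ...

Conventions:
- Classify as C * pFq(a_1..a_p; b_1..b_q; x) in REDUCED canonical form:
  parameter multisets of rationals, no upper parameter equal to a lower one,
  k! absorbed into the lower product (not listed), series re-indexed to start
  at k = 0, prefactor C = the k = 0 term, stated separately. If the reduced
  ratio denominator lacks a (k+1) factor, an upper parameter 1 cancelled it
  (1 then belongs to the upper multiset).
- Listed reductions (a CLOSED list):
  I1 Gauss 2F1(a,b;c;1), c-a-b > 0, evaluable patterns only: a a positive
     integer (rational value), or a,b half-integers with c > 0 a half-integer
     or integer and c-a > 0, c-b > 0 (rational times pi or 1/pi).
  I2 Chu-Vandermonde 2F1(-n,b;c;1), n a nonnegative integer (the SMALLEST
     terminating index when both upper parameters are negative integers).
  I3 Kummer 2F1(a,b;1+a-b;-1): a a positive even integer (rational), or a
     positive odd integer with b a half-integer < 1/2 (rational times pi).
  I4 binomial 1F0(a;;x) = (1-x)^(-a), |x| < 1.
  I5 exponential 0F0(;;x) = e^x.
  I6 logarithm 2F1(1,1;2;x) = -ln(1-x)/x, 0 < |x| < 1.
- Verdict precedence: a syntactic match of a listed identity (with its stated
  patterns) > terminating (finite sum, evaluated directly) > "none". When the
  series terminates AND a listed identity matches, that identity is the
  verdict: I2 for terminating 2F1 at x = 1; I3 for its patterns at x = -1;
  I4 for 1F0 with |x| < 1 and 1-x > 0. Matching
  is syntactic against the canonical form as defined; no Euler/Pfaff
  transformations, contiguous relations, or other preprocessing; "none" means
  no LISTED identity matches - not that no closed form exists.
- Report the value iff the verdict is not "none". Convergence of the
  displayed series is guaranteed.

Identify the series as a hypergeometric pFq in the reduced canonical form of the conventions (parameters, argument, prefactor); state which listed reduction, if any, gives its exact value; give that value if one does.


With C = 1: the canonical form is 1F0(-\frac{1}{8}; -; -\frac{4}{9}). Verdict (x = -\frac{4}{9}): binomial (I4) applies (the 1F0 binomial series: exponent 1/8, x = -\frac{4}{9}). Sum: \left(\frac{13}{9}\right)^{\frac{1}{8}}.

First insight: t_0 being 1, the (-1)^k factor (C = 1, x = -4/9) folds into the argument's sign.
Step ratio: r(k) = -\frac{4}{9} * (k-\frac{1}{8}) / [(k+1)] - rational in k. x = -\frac{4}{9}; t_0 = 1; negate the roots.
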